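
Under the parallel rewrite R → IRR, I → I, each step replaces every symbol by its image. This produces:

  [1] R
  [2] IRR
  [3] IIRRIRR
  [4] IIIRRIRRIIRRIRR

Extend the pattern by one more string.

IIIIRRIRRIIRRIRRIIIRRIRRIIRRIRR

Applying the rule to each of the 15 symbols of IIIRRIRRIIRRIRR gives the pieces I I I IRR IRR I IRR IRR I I IRR IRR I IRR IRR, which concatenate to the answer.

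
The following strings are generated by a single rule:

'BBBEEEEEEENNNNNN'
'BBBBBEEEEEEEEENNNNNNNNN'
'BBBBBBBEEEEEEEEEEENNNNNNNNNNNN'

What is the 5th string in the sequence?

BBBBBBBBBBBEEEEEEEEEEEEEEENNNNNNNNNNNNNNNNNN

The n-th term is 2n-1 B's then 2n+3 E's then 3n N's, where the shown terms are n = 2, 3, 4.
Setting n = 6 gives 11, 15, 18 characters in each block.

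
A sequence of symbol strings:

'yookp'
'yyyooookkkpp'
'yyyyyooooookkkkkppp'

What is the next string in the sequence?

Term n consists of 2n-1 y's, followed by 2n o's, followed by 2n-1 k's, followed by n p's (n = 1, 2, …).
For the next term, n = 4, so the run lengths are 7, 8, 7, 4.

yyyyyyyooooooookkkkkkkpppp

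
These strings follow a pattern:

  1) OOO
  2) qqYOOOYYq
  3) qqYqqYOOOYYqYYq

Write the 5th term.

s(k+1) = qqY·s(k)·YYq, so each term gains qqY as a prefix and YYq as a suffix.
From qqYqqYOOOYYqYYq, 2 further steps: qqYqqYOOOYYqYYq → qqYqqYqqYOOOYYqYYqYYq → (answer).

qqYqqYqqYqqYOOOYYqYYqYYqYYq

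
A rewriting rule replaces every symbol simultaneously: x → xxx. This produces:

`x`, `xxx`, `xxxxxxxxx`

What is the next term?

xxxxxxxxxxxxxxxxxxxxxxxxxxx

Rewriting each symbol of xxxxxxxxx: x→xxx, x→xxx, x→xxx, x→xxx, x→xxx, x→xxx, x→xxx, x→xxx, x→xxx, which concatenates to xxx xxx xxx xxx xxx xxx xxx xxx xxx.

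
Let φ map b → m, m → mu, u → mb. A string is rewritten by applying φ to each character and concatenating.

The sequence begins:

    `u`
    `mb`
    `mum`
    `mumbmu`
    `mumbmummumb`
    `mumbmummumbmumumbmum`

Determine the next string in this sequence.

Replace each of the 20 characters of mumbmummumbmumumbmum in place — mu mb mu m mu mb mu mu mb mu m mu mb mu mb mu m mu mb mu — and concatenate.

mumbmummumbmumumbmummumbmumbmummumbmu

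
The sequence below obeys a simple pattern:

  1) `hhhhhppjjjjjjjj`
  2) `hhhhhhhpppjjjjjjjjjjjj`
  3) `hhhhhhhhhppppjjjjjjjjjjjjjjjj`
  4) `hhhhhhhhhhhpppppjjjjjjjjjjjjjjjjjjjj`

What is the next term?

hhhhhhhhhhhhhppppppjjjjjjjjjjjjjjjjjjjjjjjj

Reading off run lengths: h runs 5, 7, 9, 11; p runs 2, 3, 4, 5; j runs 8, 12, 16, 20 — each is linear in n, where the shown terms are n = 2, 3, 4, 5.
For the next term, n = 6, so the run lengths are 13, 6, 24.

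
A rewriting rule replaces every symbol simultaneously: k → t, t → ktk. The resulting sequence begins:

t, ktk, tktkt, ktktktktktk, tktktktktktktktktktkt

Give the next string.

ktktktktktktktktktktktktktktktktktktktktktk

Replace each of the 21 characters of tktktktktktktktktktkt in place — ktk t ktk t ktk t ktk t ktk t ktk t ktk t ktk t ktk t ktk t ktk — and concatenate.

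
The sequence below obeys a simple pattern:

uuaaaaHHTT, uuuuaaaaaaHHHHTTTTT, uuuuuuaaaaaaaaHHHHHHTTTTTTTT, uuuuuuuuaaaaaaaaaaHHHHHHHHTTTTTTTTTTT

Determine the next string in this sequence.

The n-th term is 2n u's then 2n+2 a's then 2n H's then 3n-1 T's (n = 1, 2, …).
At n = 5 the blocks have lengths 10, 12, 10, 14.

uuuuuuuuuuaaaaaaaaaaaaHHHHHHHHHHTTTTTTTTTTTTTT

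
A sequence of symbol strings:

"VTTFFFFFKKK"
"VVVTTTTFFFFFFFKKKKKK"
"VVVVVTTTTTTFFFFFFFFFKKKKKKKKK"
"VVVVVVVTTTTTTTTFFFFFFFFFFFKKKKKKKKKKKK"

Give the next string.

The n-th term is 2n-1 V's then 2n T's then 2n+3 F's then 3n K's (n = 1, 2, …).
Setting n = 5 gives 9, 10, 13, 15 characters in each block.

VVVVVVVVVTTTTTTTTTTFFFFFFFFFFFFFKKKKKKKKKKKKKKK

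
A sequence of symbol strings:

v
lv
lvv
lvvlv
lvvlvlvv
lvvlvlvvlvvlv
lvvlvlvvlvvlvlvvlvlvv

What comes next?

This is a Fibonacci-style word recurrence s(k) = s(k−1)·s(k−2): e.g. lv·v = lvv.
So term 8 is lvvlvlvvlvvlvlvvlvlvv·lvvlvlvvlvvlv.

lvvlvlvvlvvlvlvvlvlvvlvvlvlvvlvvlv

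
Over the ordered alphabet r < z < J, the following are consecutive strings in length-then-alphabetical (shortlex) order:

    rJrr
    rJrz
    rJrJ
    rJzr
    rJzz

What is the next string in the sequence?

rJzJ

Treat rJzz as a base-3 numeral over the given alphabet and add one, carrying through any trailing J's.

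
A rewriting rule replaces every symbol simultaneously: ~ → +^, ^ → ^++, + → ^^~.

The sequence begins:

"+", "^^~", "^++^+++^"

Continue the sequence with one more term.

^++^^~^^~^++^^~^^~^^~^++

Expanding ^++^+++^: ^→^++, +→^^~, +→^^~, ^→^++, +→^^~, +→^^~, +→^^~, ^→^++. Concatenated: ^++ ^^~ ^^~ ^++ ^^~ ^^~ ^^~ ^++.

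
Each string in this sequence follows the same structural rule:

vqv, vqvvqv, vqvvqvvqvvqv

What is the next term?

vqvvqvvqvvqvvqvvqvvqvvqv

Each string is two copies of the previous one concatenated.
So the next term is two copies of vqvvqvvqvvqv.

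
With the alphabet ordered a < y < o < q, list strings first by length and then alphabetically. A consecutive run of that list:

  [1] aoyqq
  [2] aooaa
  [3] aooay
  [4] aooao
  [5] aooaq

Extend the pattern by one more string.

aooya

Find the rightmost character of aooaq below q, bump it to the next letter, and reset everything to its right to a.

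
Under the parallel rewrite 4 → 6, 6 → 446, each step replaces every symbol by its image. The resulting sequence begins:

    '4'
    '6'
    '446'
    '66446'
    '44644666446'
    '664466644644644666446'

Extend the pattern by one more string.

Replace each of the 21 characters of 664466644644644666446 in place — 446 446 6 6 446 446 446 6 6 446 6 6 446 6 6 446 446 446 6 6 446 — and concatenate.

4464466644644644666446664466644644644666446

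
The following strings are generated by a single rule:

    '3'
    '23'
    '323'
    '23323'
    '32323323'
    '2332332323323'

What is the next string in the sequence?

323233232332332323323

From term 3 onward, concatenate the second-to-last term with the last: 3·23 = 323, 23·323 = 23323, …
So term 7 is 32323323·2332332323323.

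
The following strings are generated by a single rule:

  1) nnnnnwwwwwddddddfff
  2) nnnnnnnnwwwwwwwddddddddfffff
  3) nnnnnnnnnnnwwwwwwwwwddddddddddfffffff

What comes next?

The n-th term is 3n-1 n's then 2n+1 w's then 2n+2 d's then 2n-1 f's, where the shown terms are n = 2, 3, 4.
Setting n = 5 gives 14, 11, 12, 9 characters in each block.

nnnnnnnnnnnnnnwwwwwwwwwwwddddddddddddfffffffff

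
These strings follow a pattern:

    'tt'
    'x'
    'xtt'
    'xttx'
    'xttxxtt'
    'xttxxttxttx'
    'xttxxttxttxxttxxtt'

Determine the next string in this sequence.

xttxxttxttxxttxxttxttxxttxttx

From term 3 onward, concatenate the last term with the second-to-last: x·tt = xtt, xtt·x = xttx, …
The next term joins xttxxttxttxxttxxtt and xttxxttxttx.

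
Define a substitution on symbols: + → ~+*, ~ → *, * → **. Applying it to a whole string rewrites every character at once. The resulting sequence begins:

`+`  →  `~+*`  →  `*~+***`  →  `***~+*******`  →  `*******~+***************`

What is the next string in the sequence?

***************~+*******************************

φ(*******~+***************) expands symbol-by-symbol to ** ** ** ** ** ** ** * ~+* ** ** ** ** ** ** ** ** ** ** ** ** ** ** **; joining the 24 pieces gives the next term.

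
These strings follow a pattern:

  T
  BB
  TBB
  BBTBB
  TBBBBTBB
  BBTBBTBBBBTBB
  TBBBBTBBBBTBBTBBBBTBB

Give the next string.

BBTBBTBBBBTBBTBBBBTBBBBTBBTBBBBTBB

Each term (from the third on) is the two preceding terms concatenated in order: term 3 = T·BB = TBB.
The next term joins BBTBBTBBBBTBB and TBBBBTBBBBTBBTBBBBTBB.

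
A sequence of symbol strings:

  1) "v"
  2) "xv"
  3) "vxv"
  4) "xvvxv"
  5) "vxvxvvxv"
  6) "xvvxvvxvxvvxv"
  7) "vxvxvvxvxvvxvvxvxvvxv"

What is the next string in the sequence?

xvvxvvxvxvvxvvxvxvvxvxvvxvvxvxvvxv

Each term (from the third on) is the two preceding terms concatenated in order: term 3 = v·xv = vxv.
So term 8 is xvvxvvxvxvvxv·vxvxvvxvxvvxvvxvxvvxv.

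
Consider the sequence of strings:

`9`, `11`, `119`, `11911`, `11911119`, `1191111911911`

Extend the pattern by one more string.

119111191191111911119

This is a Fibonacci-style word recurrence s(k) = s(k−1)·s(k−2): e.g. 11·9 = 119.
Continuing: 1191111911911 · 11911119 gives term 7.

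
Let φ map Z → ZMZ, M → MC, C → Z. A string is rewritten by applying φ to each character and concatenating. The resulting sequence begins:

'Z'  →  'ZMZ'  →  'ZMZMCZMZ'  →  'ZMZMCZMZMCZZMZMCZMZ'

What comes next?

Applying the rule to each of the 19 symbols of ZMZMCZMZMCZZMZMCZMZ gives the pieces ZMZ MC ZMZ MC Z ZMZ MC ZMZ MC Z ZMZ ZMZ MC ZMZ MC Z ZMZ MC ZMZ, which concatenate to the answer.

ZMZMCZMZMCZZMZMCZMZMCZZMZZMZMCZMZMCZZMZMCZMZ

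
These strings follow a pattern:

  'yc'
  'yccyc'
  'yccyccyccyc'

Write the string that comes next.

Each string is two copies of the previous one joined by 'c'.
One more doubling of yccyccyccyc gives the answer.

yccyccyccyccyccyccyccyc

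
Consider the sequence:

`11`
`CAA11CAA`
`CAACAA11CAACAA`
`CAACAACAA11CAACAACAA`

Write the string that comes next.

s(k+1) = CAA·s(k)·CAA, so each term gains CAA as a prefix and CAA as a suffix.
Applying this once more to CAACAACAA11CAACAACAA:

CAACAACAACAA11CAACAACAACAA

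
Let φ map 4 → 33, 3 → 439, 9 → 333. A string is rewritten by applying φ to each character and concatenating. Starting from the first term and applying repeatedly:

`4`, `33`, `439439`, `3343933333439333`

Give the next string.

4394393343933343943943943943933439333439439439

Applying the rule to each of the 16 symbols of 3343933333439333 gives the pieces 439 439 33 439 333 439 439 439 439 439 33 439 333 439 439 439, which concatenate to the answer.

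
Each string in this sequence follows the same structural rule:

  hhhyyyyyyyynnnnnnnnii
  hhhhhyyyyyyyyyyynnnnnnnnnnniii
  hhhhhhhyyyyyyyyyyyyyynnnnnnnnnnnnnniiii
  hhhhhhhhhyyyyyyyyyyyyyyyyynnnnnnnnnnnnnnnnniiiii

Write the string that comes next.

Term n consists of 2n-1 h's, followed by 3n+2 y's, followed by 3n+2 n's, followed by n i's, where the shown terms are n = 2, 3, 4, 5.
At n = 6 the blocks have lengths 11, 20, 20, 6.

hhhhhhhhhhhyyyyyyyyyyyyyyyyyyyynnnnnnnnnnnnnnnnnnnniiiiii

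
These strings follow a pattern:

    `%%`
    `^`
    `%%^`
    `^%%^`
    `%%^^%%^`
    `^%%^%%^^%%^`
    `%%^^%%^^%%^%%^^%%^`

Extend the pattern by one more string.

^%%^%%^^%%^%%^^%%^^%%^%%^^%%^

This is a Fibonacci-style word recurrence s(k) = s(k−2)·s(k−1): e.g. %%·^ = %%^.
So term 8 is ^%%^%%^^%%^·%%^^%%^^%%^%%^^%%^.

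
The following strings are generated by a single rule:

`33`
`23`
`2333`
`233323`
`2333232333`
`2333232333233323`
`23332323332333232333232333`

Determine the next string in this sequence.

From term 3 onward, concatenate the last term with the second-to-last: 23·33 = 2333, 2333·23 = 233323, …
So term 8 is 23332323332333232333232333·2333232333233323.

233323233323332323332323332333232333233323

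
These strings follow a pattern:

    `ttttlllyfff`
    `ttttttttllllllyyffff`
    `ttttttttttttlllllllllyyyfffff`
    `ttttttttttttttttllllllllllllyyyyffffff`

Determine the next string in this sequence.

ttttttttttttttttttttlllllllllllllllyyyyyfffffff

Each string has the form t^{4n} l^{3n} y^{n} f^{n+2} (n = 1, 2, …).
Setting n = 5 gives 20, 15, 5, 7 characters in each block.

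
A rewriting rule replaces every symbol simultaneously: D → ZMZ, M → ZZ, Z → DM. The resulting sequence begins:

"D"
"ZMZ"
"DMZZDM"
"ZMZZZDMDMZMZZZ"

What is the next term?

Replace each of the 14 characters of ZMZZZDMDMZMZZZ in place — DM ZZ DM DM DM ZMZ ZZ ZMZ ZZ DM ZZ DM DM DM — and concatenate.

DMZZDMDMDMZMZZZZMZZZDMZZDMDMDM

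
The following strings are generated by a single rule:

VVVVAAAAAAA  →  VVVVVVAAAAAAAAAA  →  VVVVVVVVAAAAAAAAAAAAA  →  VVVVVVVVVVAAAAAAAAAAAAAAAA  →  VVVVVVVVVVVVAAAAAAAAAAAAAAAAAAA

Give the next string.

The n-th term is 2n V's then 3n+1 A's, where the shown terms are n = 2, 3, 4, 5, 6.
For the next term, n = 7, so the run lengths are 14, 22.

VVVVVVVVVVVVVVAAAAAAAAAAAAAAAAAAAAAA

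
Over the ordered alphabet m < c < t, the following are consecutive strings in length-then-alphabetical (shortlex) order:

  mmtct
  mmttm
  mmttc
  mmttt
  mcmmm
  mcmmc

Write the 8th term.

mcmcm

Continuing the enumeration 2 steps past mcmmc: mcmmc → mcmmt → (answer).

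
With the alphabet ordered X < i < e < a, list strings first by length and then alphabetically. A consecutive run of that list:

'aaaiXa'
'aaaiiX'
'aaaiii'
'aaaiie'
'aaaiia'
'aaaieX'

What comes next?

Treat aaaieX as a base-4 numeral over the given alphabet and add one, carrying through any trailing a's.

aaaiei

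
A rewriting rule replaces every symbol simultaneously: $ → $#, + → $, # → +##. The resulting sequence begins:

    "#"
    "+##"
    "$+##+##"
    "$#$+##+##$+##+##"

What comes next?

Applying the rule to each of the 16 symbols of $#$+##+##$+##+## gives the pieces $# +## $# $ +## +## $ +## +## $# $ +## +## $ +## +##, which concatenate to the answer.

$#+##$#$+##+##$+##+##$#$+##+##$+##+##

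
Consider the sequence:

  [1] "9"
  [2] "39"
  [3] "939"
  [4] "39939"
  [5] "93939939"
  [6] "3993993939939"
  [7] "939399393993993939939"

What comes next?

This is a Fibonacci-style word recurrence s(k) = s(k−2)·s(k−1): e.g. 9·39 = 939.
Continuing: 3993993939939 · 939399393993993939939 gives term 8.

3993993939939939399393993993939939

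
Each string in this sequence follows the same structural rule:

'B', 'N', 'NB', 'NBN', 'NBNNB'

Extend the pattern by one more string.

This is a Fibonacci-style word recurrence s(k) = s(k−1)·s(k−2): e.g. N·B = NB.
So term 6 is NBNNB·NBN.

NBNNBNBN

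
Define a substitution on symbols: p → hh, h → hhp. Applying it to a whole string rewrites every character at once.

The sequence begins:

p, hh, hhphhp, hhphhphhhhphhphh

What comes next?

Applying the rule to each of the 16 symbols of hhphhphhhhphhphh gives the pieces hhp hhp hh hhp hhp hh hhp hhp hhp hhp hh hhp hhp hh hhp hhp, which concatenate to the answer.

hhphhphhhhphhphhhhphhphhphhphhhhphhphhhhphhp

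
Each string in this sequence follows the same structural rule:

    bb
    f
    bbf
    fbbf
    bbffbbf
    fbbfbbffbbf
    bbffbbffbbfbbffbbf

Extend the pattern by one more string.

This is a Fibonacci-style word recurrence s(k) = s(k−2)·s(k−1): e.g. bb·f = bbf.
The next term joins fbbfbbffbbf and bbffbbffbbfbbffbbf.

fbbfbbffbbfbbffbbffbbfbbffbbf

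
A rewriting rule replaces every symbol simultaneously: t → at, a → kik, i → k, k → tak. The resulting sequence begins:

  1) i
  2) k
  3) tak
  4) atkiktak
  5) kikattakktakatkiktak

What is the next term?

takktakkikatatkiktaktakatkiktakkikattakktakatkiktak

Applying the rule to each of the 20 symbols of kikattakktakatkiktak gives the pieces tak k tak kik at at kik tak tak at kik tak kik at tak k tak at kik tak, which concatenate to the answer.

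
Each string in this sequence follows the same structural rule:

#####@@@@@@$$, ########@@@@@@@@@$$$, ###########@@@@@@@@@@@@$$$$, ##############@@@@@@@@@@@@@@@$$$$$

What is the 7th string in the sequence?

The n-th term is 3n-1 #'s then 3n @'s then n $'s, where the shown terms are n = 2, 3, 4, 5.
At n = 8 the blocks have lengths 23, 24, 8.

#######################@@@@@@@@@@@@@@@@@@@@@@@@$$$$$$$$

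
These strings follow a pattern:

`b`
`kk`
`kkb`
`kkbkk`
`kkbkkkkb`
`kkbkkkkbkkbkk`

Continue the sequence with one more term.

Each term (from the third on) is the previous term followed by the one before it: term 3 = kk·b = kkb.
Continuing: kkbkkkkbkkbkk · kkbkkkkb gives term 7.

kkbkkkkbkkbkkkkbkkkkb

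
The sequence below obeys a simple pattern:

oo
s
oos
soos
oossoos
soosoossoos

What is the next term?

Each term (from the third on) is the two preceding terms concatenated in order: term 3 = oo·s = oos.
So term 7 is oossoos·soosoossoos.

oossoossoosoossoos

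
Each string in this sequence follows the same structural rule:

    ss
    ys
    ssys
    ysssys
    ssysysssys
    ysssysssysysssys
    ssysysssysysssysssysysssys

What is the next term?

ysssysssysysssysssysysssysysssysssysysssys

From term 3 onward, concatenate the second-to-last term with the last: ss·ys = ssys, ys·ssys = ysssys, …
The next term joins ysssysssysysssys and ssysysssysysssysssysysssys.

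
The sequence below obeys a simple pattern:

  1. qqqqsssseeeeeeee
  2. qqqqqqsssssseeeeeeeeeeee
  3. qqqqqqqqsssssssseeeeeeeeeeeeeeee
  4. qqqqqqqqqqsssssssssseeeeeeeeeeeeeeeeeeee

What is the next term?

qqqqqqqqqqqqsssssssssssseeeeeeeeeeeeeeeeeeeeeeee

Reading off run lengths: q runs 4, 6, 8, 10; s runs 4, 6, 8, 10; e runs 8, 12, 16, 20 — each is linear in n, where the shown terms are n = 2, 3, 4, 5.
Setting n = 6 gives 12, 12, 24 characters in each block.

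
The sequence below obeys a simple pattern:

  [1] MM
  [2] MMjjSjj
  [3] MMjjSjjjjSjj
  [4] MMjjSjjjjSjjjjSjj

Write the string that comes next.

The strings grow by a fixed suffix jjSjj each time.
One more step from MMjjSjjjjSjjjjSjj gives the answer.

MMjjSjjjjSjjjjSjjjjSjj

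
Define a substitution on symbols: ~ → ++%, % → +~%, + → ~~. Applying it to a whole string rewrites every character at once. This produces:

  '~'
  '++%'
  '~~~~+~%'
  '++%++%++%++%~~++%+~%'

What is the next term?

Replace each of the 20 characters of ++%++%++%++%~~++%+~% in place — ~~ ~~ +~% ~~ ~~ +~% ~~ ~~ +~% ~~ ~~ +~% ++% ++% ~~ ~~ +~% ~~ ++% +~% — and concatenate.

~~~~+~%~~~~+~%~~~~+~%~~~~+~%++%++%~~~~+~%~~++%+~%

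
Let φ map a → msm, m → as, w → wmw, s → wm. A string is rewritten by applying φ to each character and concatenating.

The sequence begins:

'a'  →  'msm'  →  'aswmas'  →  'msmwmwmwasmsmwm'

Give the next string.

φ(msmwmwmwasmsmwm) expands symbol-by-symbol to as wm as wmw as wmw as wmw msm wm as wm as wmw as; joining the 15 pieces gives the next term.

aswmaswmwaswmwaswmwmsmwmaswmaswmwas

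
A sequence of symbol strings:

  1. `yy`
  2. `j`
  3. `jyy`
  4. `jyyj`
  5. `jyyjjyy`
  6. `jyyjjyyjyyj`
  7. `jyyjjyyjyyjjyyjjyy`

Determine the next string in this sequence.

From term 3 onward, concatenate the last term with the second-to-last: j·yy = jyy, jyy·j = jyyj, …
Continuing: jyyjjyyjyyjjyyjjyy · jyyjjyyjyyj gives term 8.

jyyjjyyjyyjjyyjjyyjyyjjyyjyyj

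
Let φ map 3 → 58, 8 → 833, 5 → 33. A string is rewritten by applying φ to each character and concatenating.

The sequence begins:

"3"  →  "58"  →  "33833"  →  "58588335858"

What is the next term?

338333383383358583383333833

Rewriting each symbol of 58588335858: 5→33, 8→833, 5→33, 8→833, 8→833, 3→58, 3→58, 5→33, 8→833, 5→33, 8→833, which concatenates to 33 833 33 833 833 58 58 33 833 33 833.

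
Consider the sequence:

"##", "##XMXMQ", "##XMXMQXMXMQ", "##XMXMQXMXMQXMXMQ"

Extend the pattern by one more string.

##XMXMQXMXMQXMXMQXMXMQ

Every step adds XMXMQ to the end: s(k+1) = s(k)·XMXMQ.
One more step from ##XMXMQXMXMQXMXMQ gives the answer.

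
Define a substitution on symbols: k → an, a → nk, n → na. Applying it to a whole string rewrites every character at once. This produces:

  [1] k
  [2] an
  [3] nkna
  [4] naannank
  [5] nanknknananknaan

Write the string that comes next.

nanknaannaannanknanknaannanknkna

Replace each of the 16 characters of nanknknananknaan in place — na nk na an na an na nk na nk na an na nk nk na — and concatenate.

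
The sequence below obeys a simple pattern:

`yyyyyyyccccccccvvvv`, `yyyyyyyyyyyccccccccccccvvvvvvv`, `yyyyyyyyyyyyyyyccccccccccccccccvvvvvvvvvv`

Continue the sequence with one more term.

Each string has the form y^{4n-1} c^{4n} v^{3n-2}, where the shown terms are n = 2, 3, 4.
For the next term, n = 5, so the run lengths are 19, 20, 13.

yyyyyyyyyyyyyyyyyyyccccccccccccccccccccvvvvvvvvvvvvv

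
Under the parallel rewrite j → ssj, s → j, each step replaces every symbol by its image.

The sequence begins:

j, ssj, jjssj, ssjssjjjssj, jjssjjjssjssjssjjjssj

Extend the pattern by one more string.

Applying the rule to each of the 21 symbols of jjssjjjssjssjssjjjssj gives the pieces ssj ssj j j ssj ssj ssj j j ssj j j ssj j j ssj ssj ssj j j ssj, which concatenate to the answer.

ssjssjjjssjssjssjjjssjjjssjjjssjssjssjjjssj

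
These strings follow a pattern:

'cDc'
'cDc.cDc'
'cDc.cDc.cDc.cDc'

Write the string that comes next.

s(k+1) = s(k)·.·s(k) — each term doubles the last with '.' between the halves.
Doubling cDc.cDc.cDc.cDc with '.' between the halves:

cDc.cDc.cDc.cDc.cDc.cDc.cDc.cDc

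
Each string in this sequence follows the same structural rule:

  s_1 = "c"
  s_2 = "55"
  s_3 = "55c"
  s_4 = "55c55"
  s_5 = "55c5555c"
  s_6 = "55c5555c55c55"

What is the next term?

This is a Fibonacci-style word recurrence s(k) = s(k−1)·s(k−2): e.g. 55·c = 55c.
The next term joins 55c5555c55c55 and 55c5555c.

55c5555c55c5555c5555c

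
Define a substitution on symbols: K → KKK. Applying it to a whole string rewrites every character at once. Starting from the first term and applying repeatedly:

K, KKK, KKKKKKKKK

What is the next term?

KKKKKKKKKKKKKKKKKKKKKKKKKKK

Expanding KKKKKKKKK: K→KKK, K→KKK, K→KKK, K→KKK, K→KKK, K→KKK, K→KKK, K→KKK, K→KKK. Concatenated: KKK KKK KKK KKK KKK KKK KKK KKK KKK.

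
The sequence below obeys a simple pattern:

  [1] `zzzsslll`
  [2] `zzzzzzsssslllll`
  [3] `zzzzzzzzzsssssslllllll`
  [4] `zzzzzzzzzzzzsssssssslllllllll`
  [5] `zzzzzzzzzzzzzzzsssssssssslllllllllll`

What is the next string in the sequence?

zzzzzzzzzzzzzzzzzzsssssssssssslllllllllllll

The n-th term is 3n z's then 2n s's then 2n+1 l's (n = 1, 2, …).
For the next term, n = 6, so the run lengths are 18, 12, 13.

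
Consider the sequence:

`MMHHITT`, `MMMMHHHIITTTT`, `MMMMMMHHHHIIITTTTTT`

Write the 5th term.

The n-th term is 2n M's then n+1 H's then n I's then 2n T's (n = 1, 2, …).
Setting n = 5 gives 10, 6, 5, 10 characters in each block.

MMMMMMMMMMHHHHHHIIIIITTTTTTTTTT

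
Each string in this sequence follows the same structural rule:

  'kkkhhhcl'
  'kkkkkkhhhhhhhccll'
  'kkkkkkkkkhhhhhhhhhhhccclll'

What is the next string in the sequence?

The n-th term is 3n k's then 4n-1 h's then n c's then n l's (n = 1, 2, …).
For the next term, n = 4, so the run lengths are 12, 15, 4, 4.

kkkkkkkkkkkkhhhhhhhhhhhhhhhccccllll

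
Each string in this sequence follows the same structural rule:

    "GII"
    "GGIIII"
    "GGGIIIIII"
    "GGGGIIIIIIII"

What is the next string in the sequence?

Reading off run lengths: G runs 1, 2, 3, 4; I runs 2, 4, 6, 8 — each is linear in n (n = 1, 2, …).
Setting n = 5 gives 5, 10 characters in each block.

GGGGGIIIIIIIIII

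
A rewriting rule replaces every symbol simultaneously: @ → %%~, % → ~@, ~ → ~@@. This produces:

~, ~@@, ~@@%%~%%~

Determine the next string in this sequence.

Expanding ~@@%%~%%~: ~→~@@, @→%%~, @→%%~, %→~@, %→~@, ~→~@@, %→~@, %→~@, ~→~@@. Concatenated: ~@@ %%~ %%~ ~@ ~@ ~@@ ~@ ~@ ~@@.

~@@%%~%%~~@~@~@@~@~@~@@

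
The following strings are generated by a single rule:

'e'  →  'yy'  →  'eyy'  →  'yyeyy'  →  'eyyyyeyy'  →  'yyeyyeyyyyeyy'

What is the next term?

From term 3 onward, concatenate the second-to-last term with the last: e·yy = eyy, yy·eyy = yyeyy, …
The next term joins eyyyyeyy and yyeyyeyyyyeyy.

eyyyyeyyyyeyyeyyyyeyy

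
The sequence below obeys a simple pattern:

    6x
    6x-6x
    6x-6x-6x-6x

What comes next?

Each string is two copies of the previous one joined by '-'.
One more doubling of 6x-6x-6x-6x gives the answer.

6x-6x-6x-6x-6x-6x-6x-6x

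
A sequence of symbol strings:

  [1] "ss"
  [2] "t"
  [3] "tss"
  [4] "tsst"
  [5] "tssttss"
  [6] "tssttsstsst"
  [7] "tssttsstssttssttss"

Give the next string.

tssttsstssttssttsstssttsstsst

Each term (from the third on) is the previous term followed by the one before it: term 3 = t·ss = tss.
So term 8 is tssttsstssttssttss·tssttsstsst.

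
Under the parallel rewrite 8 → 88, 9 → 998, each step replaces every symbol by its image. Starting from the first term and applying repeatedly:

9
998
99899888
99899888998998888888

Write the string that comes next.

φ(99899888998998888888) expands symbol-by-symbol to 998 998 88 998 998 88 88 88 998 998 88 998 998 88 88 88 88 88 88 88; joining the 20 pieces gives the next term.

998998889989988888889989988899899888888888888888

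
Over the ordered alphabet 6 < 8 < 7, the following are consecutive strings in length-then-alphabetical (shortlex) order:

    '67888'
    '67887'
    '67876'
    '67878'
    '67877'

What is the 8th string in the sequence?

67767

Stepping forward 3 times from 67877: 67877 → 67766 → 67768, then the target.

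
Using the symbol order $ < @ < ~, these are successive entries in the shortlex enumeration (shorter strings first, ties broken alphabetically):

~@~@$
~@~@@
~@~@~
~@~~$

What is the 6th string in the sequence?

~@~~~

Stepping forward 2 times from ~@~~$: ~@~~$ → ~@~~@, then the target.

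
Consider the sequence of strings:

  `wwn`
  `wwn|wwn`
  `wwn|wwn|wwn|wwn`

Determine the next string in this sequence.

wwn|wwn|wwn|wwn|wwn|wwn|wwn|wwn

Every step duplicates the string with '|' between the halves.
So the next term is two copies of wwn|wwn|wwn|wwn with '|' between the halves.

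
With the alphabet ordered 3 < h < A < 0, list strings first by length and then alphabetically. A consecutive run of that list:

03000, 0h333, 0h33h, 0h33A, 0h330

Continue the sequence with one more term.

0h3h3

Find the rightmost character of 0h330 below 0, bump it to the next letter, and reset everything to its right to 3.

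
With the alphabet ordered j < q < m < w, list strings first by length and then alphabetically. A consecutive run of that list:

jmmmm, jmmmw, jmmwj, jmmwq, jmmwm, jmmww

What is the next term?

Treat jmmww as a base-4 numeral over the given alphabet and add one, carrying through any trailing w's.

jmwjj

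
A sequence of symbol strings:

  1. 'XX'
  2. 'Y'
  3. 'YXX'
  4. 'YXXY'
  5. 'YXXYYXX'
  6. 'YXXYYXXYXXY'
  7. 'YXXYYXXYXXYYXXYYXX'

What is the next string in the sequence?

From term 3 onward, concatenate the last term with the second-to-last: Y·XX = YXX, YXX·Y = YXXY, …
Continuing: YXXYYXXYXXYYXXYYXX · YXXYYXXYXXY gives term 8.

YXXYYXXYXXYYXXYYXXYXXYYXXYXXY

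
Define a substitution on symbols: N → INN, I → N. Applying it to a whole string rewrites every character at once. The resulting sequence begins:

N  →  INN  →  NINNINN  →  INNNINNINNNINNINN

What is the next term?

NINNINNINNNINNINNNINNINNINNNINNINNNINNINN

Replace each of the 17 characters of INNNINNINNNINNINN in place — N INN INN INN N INN INN N INN INN INN N INN INN N INN INN — and concatenate.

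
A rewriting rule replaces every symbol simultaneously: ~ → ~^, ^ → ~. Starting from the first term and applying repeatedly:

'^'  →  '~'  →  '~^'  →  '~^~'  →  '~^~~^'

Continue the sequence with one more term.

Rewriting each symbol of ~^~~^: ~→~^, ^→~, ~→~^, ~→~^, ^→~, which concatenates to ~^ ~ ~^ ~^ ~.

~^~~^~^~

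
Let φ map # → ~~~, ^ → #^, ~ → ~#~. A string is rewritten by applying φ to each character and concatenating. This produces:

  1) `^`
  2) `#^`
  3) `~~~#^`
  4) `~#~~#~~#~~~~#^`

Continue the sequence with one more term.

~#~~~~~#~~#~~~~~#~~#~~~~~#~~#~~#~~#~~~~#^

φ(~#~~#~~#~~~~#^) expands symbol-by-symbol to ~#~ ~~~ ~#~ ~#~ ~~~ ~#~ ~#~ ~~~ ~#~ ~#~ ~#~ ~#~ ~~~ #^; joining the 14 pieces gives the next term.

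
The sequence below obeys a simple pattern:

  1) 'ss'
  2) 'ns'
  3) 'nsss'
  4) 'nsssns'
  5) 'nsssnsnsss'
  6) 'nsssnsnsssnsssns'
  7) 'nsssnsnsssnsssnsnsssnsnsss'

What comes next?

From term 3 onward, concatenate the last term with the second-to-last: ns·ss = nsss, nsss·ns = nsssns, …
The next term joins nsssnsnsssnsssnsnsssnsnsss and nsssnsnsssnsssns.

nsssnsnsssnsssnsnsssnsnsssnsssnsnsssnsssns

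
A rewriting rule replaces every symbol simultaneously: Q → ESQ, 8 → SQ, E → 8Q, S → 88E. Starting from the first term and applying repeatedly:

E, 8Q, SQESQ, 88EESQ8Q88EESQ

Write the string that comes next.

Replace each of the 14 characters of 88EESQ8Q88EESQ in place — SQ SQ 8Q 8Q 88E ESQ SQ ESQ SQ SQ 8Q 8Q 88E ESQ — and concatenate.

SQSQ8Q8Q88EESQSQESQSQSQ8Q8Q88EESQ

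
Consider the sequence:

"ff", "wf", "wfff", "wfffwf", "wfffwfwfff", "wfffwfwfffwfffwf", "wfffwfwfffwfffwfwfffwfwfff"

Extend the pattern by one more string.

From term 3 onward, concatenate the last term with the second-to-last: wf·ff = wfff, wfff·wf = wfffwf, …
The next term joins wfffwfwfffwfffwfwfffwfwfff and wfffwfwfffwfffwf.

wfffwfwfffwfffwfwfffwfwfffwfffwfwfffwfffwf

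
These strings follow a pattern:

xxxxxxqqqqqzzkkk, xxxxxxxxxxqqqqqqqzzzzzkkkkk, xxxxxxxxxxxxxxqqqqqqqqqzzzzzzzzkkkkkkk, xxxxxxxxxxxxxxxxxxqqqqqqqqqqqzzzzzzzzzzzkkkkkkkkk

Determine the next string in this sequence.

Each string has the form x^{4n+2} q^{2n+3} z^{3n-1} k^{2n+1} (n = 1, 2, …).
Setting n = 5 gives 22, 13, 14, 11 characters in each block.

xxxxxxxxxxxxxxxxxxxxxxqqqqqqqqqqqqqzzzzzzzzzzzzzzkkkkkkkkkkk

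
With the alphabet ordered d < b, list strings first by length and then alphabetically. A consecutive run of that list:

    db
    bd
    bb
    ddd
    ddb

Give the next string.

Treat ddb as a base-2 numeral over the given alphabet and add one, carrying through any trailing b's.

dbd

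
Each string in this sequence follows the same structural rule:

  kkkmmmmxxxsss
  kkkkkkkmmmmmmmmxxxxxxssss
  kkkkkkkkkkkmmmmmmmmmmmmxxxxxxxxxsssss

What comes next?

Term n consists of 4n-1 k's, followed by 4n m's, followed by 3n x's, followed by n+2 s's (n = 1, 2, …).
For the next term, n = 4, so the run lengths are 15, 16, 12, 6.

kkkkkkkkkkkkkkkmmmmmmmmmmmmmmmmxxxxxxxxxxxxssssss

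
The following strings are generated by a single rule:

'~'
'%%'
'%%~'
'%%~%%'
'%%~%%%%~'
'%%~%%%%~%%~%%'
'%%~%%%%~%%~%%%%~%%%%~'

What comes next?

This is a Fibonacci-style word recurrence s(k) = s(k−1)·s(k−2): e.g. %%·~ = %%~.
So term 8 is %%~%%%%~%%~%%%%~%%%%~·%%~%%%%~%%~%%.

%%~%%%%~%%~%%%%~%%%%~%%~%%%%~%%~%%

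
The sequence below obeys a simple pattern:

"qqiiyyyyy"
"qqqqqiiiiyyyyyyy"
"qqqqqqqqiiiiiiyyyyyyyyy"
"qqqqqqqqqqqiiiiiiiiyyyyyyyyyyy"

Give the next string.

qqqqqqqqqqqqqqiiiiiiiiiiyyyyyyyyyyyyy

Each string has the form q^{3n-1} i^{2n} y^{2n+3} (n = 1, 2, …).
At n = 5 the blocks have lengths 14, 10, 13.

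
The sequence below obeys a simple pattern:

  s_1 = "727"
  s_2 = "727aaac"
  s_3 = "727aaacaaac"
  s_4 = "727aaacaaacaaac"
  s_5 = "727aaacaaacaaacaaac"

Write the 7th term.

Each term is the previous one with aaac appended.
From 727aaacaaacaaacaaac, 2 further steps: 727aaacaaacaaacaaac → 727aaacaaacaaacaaacaaac → (answer).

727aaacaaacaaacaaacaaacaaac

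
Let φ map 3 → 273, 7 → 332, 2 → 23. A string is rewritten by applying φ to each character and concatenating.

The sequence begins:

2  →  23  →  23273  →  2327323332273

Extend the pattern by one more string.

2327323332273232732732732323332273

Replace each of the 13 characters of 2327323332273 in place — 23 273 23 332 273 23 273 273 273 23 23 332 273 — and concatenate.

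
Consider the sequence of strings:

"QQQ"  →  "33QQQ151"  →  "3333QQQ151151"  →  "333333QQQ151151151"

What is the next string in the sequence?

s(k+1) = 33·s(k)·151, so each term gains 33 as a prefix and 151 as a suffix.
So the next term is 33·333333QQQ151151151·151.

33333333QQQ151151151151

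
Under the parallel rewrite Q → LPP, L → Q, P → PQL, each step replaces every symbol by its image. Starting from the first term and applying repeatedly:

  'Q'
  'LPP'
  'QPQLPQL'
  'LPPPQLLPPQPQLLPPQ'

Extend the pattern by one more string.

QPQLPQLPQLLPPQQPQLPQLLPPPQLLPPQQPQLPQLLPP

Applying the rule to each of the 17 symbols of LPPPQLLPPQPQLLPPQ gives the pieces Q PQL PQL PQL LPP Q Q PQL PQL LPP PQL LPP Q Q PQL PQL LPP, which concatenate to the answer.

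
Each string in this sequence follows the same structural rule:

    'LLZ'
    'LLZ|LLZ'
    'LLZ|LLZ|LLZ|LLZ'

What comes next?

LLZ|LLZ|LLZ|LLZ|LLZ|LLZ|LLZ|LLZ

Each string is two copies of the previous one joined by '|'.
One more doubling of LLZ|LLZ|LLZ|LLZ gives the answer.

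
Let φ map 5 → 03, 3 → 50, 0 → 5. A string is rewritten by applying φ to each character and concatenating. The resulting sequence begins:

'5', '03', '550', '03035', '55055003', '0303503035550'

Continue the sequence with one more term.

φ(0303503035550) expands symbol-by-symbol to 5 50 5 50 03 5 50 5 50 03 03 03 5; joining the 13 pieces gives the next term.

550550035505500303035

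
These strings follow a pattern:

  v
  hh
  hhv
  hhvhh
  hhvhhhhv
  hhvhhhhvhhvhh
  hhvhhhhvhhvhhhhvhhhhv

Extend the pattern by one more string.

hhvhhhhvhhvhhhhvhhhhvhhvhhhhvhhvhh

This is a Fibonacci-style word recurrence s(k) = s(k−1)·s(k−2): e.g. hh·v = hhv.
So term 8 is hhvhhhhvhhvhhhhvhhhhv·hhvhhhhvhhvhh.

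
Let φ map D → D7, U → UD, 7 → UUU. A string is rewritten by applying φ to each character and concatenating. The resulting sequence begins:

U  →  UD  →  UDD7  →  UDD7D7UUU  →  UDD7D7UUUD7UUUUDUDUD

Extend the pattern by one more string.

Rewriting the 20 symbols of UDD7D7UUUD7UUUUDUDUD one by one yields UD D7 D7 UUU D7 UUU UD UD UD D7 UUU UD UD UD UD D7 UD D7 UD D7; concatenated:

UDD7D7UUUD7UUUUDUDUDD7UUUUDUDUDUDD7UDD7UDD7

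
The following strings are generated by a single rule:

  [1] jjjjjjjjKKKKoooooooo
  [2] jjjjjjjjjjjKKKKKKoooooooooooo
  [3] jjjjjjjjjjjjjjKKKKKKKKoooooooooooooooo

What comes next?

Term n consists of 3n+2 j's, followed by 2n K's, followed by 4n o's, where the shown terms are n = 2, 3, 4.
At n = 5 the blocks have lengths 17, 10, 20.

jjjjjjjjjjjjjjjjjKKKKKKKKKKoooooooooooooooooooo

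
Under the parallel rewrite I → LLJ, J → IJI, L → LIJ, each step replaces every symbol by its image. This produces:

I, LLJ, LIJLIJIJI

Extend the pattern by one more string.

Rewriting each symbol of LIJLIJIJI: L→LIJ, I→LLJ, J→IJI, L→LIJ, I→LLJ, J→IJI, I→LLJ, J→IJI, I→LLJ, which concatenates to LIJ LLJ IJI LIJ LLJ IJI LLJ IJI LLJ.

LIJLLJIJILIJLLJIJILLJIJILLJ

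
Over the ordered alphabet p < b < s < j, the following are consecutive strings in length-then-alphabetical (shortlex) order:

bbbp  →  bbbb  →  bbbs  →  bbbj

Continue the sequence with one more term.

Treat bbbj as a base-4 numeral over the given alphabet and add one, carrying through any trailing j's.

bbsp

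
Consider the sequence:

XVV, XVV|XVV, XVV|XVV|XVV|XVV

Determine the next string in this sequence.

Every step duplicates the string with '|' between the halves.
So the next term is two copies of XVV|XVV|XVV|XVV with '|' between the halves.

XVV|XVV|XVV|XVV|XVV|XVV|XVV|XVV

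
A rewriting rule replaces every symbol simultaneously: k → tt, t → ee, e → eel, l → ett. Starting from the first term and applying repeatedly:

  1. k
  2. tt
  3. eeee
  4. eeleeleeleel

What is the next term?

eeleeletteeleeletteeleeletteeleelett

Rewriting each symbol of eeleeleeleel: e→eel, e→eel, l→ett, e→eel, e→eel, l→ett, e→eel, e→eel, l→ett, e→eel, e→eel, l→ett, which concatenates to eel eel ett eel eel ett eel eel ett eel eel ett.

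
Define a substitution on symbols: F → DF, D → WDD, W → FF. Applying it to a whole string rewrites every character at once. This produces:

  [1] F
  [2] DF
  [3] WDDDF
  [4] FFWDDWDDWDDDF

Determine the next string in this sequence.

Rewriting the 13 symbols of FFWDDWDDWDDDF one by one yields DF DF FF WDD WDD FF WDD WDD FF WDD WDD WDD DF; concatenated:

DFDFFFWDDWDDFFWDDWDDFFWDDWDDWDDDF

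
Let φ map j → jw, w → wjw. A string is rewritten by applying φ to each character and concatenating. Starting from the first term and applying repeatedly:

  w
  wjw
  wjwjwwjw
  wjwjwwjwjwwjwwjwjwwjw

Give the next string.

Rewriting the 21 symbols of wjwjwwjwjwwjwwjwjwwjw one by one yields wjw jw wjw jw wjw wjw jw wjw jw wjw wjw jw wjw wjw jw wjw jw wjw wjw jw wjw; concatenated:

wjwjwwjwjwwjwwjwjwwjwjwwjwwjwjwwjwwjwjwwjwjwwjwwjwjwwjw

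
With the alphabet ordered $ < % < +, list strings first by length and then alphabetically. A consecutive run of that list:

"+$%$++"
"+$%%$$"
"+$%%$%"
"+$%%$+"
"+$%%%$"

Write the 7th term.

Continuing the enumeration 2 steps past +$%%%$: +$%%%$ → +$%%%% → (answer).

+$%%%+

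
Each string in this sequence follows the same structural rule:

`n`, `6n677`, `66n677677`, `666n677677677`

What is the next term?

s(k+1) = 6·s(k)·677, so each term gains 6 as a prefix and 677 as a suffix.
So the next term is 6·666n677677677·677.

6666n677677677677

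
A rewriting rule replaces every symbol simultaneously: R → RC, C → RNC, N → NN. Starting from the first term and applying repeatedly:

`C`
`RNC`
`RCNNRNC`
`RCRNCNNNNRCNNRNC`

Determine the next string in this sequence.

RCRNCRCNNRNCNNNNNNNNRCRNCNNNNRCNNRNC

Replace each of the 16 characters of RCRNCNNNNRCNNRNC in place — RC RNC RC NN RNC NN NN NN NN RC RNC NN NN RC NN RNC — and concatenate.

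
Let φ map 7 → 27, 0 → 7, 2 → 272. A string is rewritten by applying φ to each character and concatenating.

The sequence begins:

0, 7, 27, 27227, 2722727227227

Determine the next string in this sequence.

Replace each of the 13 characters of 2722727227227 in place — 272 27 272 272 27 272 27 272 272 27 272 272 27 — and concatenate.

2722727227227272272722722727227227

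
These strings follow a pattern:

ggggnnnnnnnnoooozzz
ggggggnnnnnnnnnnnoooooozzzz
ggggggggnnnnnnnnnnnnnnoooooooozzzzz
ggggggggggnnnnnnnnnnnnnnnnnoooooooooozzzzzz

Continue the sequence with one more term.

ggggggggggggnnnnnnnnnnnnnnnnnnnnoooooooooooozzzzzzz

The n-th term is 2n g's then 3n+2 n's then 2n o's then n+1 z's, where the shown terms are n = 2, 3, 4, 5.
Setting n = 6 gives 12, 20, 12, 7 characters in each block.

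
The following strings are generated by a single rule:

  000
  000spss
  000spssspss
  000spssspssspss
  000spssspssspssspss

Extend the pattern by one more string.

The strings grow by a fixed suffix spss each time.
Applying this once more to 000spssspssspssspss:

000spssspssspssspssspss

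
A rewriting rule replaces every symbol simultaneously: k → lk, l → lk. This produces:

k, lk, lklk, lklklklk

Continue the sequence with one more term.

Expanding lklklklk: l→lk, k→lk, l→lk, k→lk, l→lk, k→lk, l→lk, k→lk. Concatenated: lk lk lk lk lk lk lk lk.

lklklklklklklklk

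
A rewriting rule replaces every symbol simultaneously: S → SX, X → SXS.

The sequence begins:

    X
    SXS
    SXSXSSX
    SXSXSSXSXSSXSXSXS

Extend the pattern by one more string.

SXSXSSXSXSSXSXSXSSXSXSSXSXSXSSXSXSSXSXSSX

φ(SXSXSSXSXSSXSXSXS) expands symbol-by-symbol to SX SXS SX SXS SX SX SXS SX SXS SX SX SXS SX SXS SX SXS SX; joining the 17 pieces gives the next term.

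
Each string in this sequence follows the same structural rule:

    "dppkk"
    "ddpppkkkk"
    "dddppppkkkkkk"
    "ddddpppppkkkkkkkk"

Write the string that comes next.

dddddppppppkkkkkkkkkk

Reading off run lengths: d runs 1, 2, 3, 4; p runs 2, 3, 4, 5; k runs 2, 4, 6, 8 — each is linear in n (n = 1, 2, …).
At n = 5 the blocks have lengths 5, 6, 10.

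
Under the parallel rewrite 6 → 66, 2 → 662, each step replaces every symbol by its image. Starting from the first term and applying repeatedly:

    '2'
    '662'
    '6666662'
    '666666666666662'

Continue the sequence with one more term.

φ(666666666666662) expands symbol-by-symbol to 66 66 66 66 66 66 66 66 66 66 66 66 66 66 662; joining the 15 pieces gives the next term.

6666666666666666666666666666662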